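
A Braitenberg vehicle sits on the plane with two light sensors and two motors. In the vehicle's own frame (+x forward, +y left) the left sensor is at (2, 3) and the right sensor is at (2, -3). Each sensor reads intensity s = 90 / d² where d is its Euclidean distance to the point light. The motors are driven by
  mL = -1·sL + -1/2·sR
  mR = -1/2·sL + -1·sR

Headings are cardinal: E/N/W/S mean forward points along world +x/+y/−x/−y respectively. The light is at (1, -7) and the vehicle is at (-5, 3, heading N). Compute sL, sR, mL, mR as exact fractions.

left sensor world pos  = (-8, 5); dL² = 225
right sensor world pos = (-2, 5); dR² = 153
sL = 90/225 = 2/5
sR = 90/153 = 10/17
mL = -1·sL + -1/2·sR = -59/85
mR = -1/2·sL + -1·sR = -67/85

2/5 10/17 -59/85 -67/85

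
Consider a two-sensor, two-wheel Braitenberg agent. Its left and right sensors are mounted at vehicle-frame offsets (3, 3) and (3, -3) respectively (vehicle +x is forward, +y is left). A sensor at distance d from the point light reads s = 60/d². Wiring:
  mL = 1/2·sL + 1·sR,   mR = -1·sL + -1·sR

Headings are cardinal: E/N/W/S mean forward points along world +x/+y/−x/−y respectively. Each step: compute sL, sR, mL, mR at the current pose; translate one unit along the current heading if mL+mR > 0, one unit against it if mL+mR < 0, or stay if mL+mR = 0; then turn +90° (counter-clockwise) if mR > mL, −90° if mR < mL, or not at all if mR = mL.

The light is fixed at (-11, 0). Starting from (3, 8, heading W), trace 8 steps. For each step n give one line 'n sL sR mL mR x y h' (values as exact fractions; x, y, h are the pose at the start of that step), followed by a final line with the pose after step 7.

0 30/73 30/121 4005/8833 -5820/8833 3 8 W
1 12/53 12/89 1170/4717 -1704/4717 4 8 N
2 15/106 3/17 891/3604 -573/1802 4 7 E
3 12/61 60/137 4482/8357 -5304/8357 3 7 S
4 30/73 30/121 4005/8833 -5820/8833 3 8 W
5 12/53 12/89 1170/4717 -1704/4717 4 8 N
6 15/106 3/17 891/3604 -573/1802 4 7 E
7 12/61 60/137 4482/8357 -5304/8357 3 7 S
final 3 8 W

n=0: pose=(3,8,W); sL=30/73, sR=30/121; mL=4005/8833, mR=-5820/8833; mL+mR=-15/73 → advance -1; mR−mL=-9825/8833 → turn -1·90°
n=1: pose=(4,8,N); sL=12/53, sR=12/89; mL=1170/4717, mR=-1704/4717; mL+mR=-6/53 → advance -1; mR−mL=-2874/4717 → turn -1·90°
n=2: pose=(4,7,E); sL=15/106, sR=3/17; mL=891/3604, mR=-573/1802; mL+mR=-15/212 → advance -1; mR−mL=-2037/3604 → turn -1·90°
n=3: pose=(3,7,S); sL=12/61, sR=60/137; mL=4482/8357, mR=-5304/8357; mL+mR=-6/61 → advance -1; mR−mL=-9786/8357 → turn -1·90°
n=4: pose=(3,8,W); sL=30/73, sR=30/121; mL=4005/8833, mR=-5820/8833; mL+mR=-15/73 → advance -1; mR−mL=-9825/8833 → turn -1·90°
n=5: pose=(4,8,N); sL=12/53, sR=12/89; mL=1170/4717, mR=-1704/4717; mL+mR=-6/53 → advance -1; mR−mL=-2874/4717 → turn -1·90°
n=6: pose=(4,7,E); sL=15/106, sR=3/17; mL=891/3604, mR=-573/1802; mL+mR=-15/212 → advance -1; mR−mL=-2037/3604 → turn -1·90°
n=7: pose=(3,7,S); sL=12/61, sR=60/137; mL=4482/8357, mR=-5304/8357; mL+mR=-6/61 → advance -1; mR−mL=-9786/8357 → turn -1·90°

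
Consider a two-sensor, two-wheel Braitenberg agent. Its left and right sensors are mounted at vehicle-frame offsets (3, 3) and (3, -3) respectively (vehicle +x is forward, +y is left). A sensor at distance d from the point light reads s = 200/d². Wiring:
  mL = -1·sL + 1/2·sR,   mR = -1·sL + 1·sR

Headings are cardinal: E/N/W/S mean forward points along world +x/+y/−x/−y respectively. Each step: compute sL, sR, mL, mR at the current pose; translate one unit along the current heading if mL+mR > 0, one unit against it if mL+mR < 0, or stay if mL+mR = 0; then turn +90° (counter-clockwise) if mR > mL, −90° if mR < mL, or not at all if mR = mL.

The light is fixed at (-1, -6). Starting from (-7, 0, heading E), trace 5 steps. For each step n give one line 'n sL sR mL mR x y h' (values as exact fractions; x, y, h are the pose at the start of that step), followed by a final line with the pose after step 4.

0 20/9 100/9 10/3 80/9 -7 0 E
1 40/29 40/17 -100/493 480/493 -6 0 N
2 5/2 50/41 -155/82 -105/82 -6 1 W
3 200/17 40/13 -2260/221 -1920/221 -5 1 S
4 100/61 100/13 1750/793 4800/793 -5 2 E
final -4 2 N

n=0: pose=(-7,0,E); sL=20/9, sR=100/9; mL=10/3, mR=80/9; mL+mR=110/9 → advance +1; mR−mL=50/9 → turn +1·90°
n=1: pose=(-6,0,N); sL=40/29, sR=40/17; mL=-100/493, mR=480/493; mL+mR=380/493 → advance +1; mR−mL=20/17 → turn +1·90°
n=2: pose=(-6,1,W); sL=5/2, sR=50/41; mL=-155/82, mR=-105/82; mL+mR=-130/41 → advance -1; mR−mL=25/41 → turn +1·90°
n=3: pose=(-5,1,S); sL=200/17, sR=40/13; mL=-2260/221, mR=-1920/221; mL+mR=-4180/221 → advance -1; mR−mL=20/13 → turn +1·90°
n=4: pose=(-5,2,E); sL=100/61, sR=100/13; mL=1750/793, mR=4800/793; mL+mR=6550/793 → advance +1; mR−mL=50/13 → turn +1·90°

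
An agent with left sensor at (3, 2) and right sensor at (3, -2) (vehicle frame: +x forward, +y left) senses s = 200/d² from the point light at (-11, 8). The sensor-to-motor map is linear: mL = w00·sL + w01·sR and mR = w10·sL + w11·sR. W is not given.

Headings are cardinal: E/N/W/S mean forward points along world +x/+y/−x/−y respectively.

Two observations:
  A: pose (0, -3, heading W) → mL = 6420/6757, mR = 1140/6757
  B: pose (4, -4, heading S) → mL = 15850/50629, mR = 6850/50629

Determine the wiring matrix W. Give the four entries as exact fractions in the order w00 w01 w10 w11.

obs A: pose=(0,-3,W) → sL=200/233, sR=40/29, mL=6420/6757, mR=1140/6757
obs B: pose=(4,-4,S) → sL=100/257, sR=100/197, mL=15850/50629, mR=6850/50629
sensor matrix S = [[200/233, 40/29], [100/257, 100/197]]; det S = -34544000/342100153
solve [mL_A; mL_B] = S·[w00; w01] and [mR_A; mR_B] = S·[w10; w11]:
  w00 = -1/2, w01 = 1, w10 = 1, w11 = -1/2

-1/2 1 1 -1/2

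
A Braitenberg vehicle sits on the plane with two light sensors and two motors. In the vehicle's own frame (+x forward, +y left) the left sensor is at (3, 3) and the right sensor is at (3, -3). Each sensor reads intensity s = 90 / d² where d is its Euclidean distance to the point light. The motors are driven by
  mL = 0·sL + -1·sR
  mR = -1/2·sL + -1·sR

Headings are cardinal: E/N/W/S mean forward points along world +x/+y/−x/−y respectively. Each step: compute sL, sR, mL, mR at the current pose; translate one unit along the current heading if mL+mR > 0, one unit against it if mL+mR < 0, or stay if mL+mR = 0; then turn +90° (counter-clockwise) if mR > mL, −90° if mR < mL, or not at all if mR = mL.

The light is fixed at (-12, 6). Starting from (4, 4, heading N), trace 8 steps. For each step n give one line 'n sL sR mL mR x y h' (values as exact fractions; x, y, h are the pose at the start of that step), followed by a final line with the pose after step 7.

n=0: pose=(4,4,N); sL=9/17, sR=45/181; mL=-45/181, mR=-3159/6154; mL+mR=-4689/6154 → advance -1; mR−mL=-9/34 → turn -1·90°
n=1: pose=(4,3,E); sL=90/361, sR=90/397; mL=-90/397, mR=-50355/143317; mL+mR=-82845/143317 → advance -1; mR−mL=-45/361 → turn -1·90°
n=2: pose=(3,3,S); sL=1/4, sR=1/2; mL=-1/2, mR=-5/8; mL+mR=-9/8 → advance -1; mR−mL=-1/8 → turn -1·90°
n=3: pose=(3,4,W); sL=90/169, sR=18/29; mL=-18/29, mR=-4347/4901; mL+mR=-7389/4901 → advance -1; mR−mL=-45/169 → turn -1·90°
n=4: pose=(4,4,N); sL=9/17, sR=45/181; mL=-45/181, mR=-3159/6154; mL+mR=-4689/6154 → advance -1; mR−mL=-9/34 → turn -1·90°
n=5: pose=(4,3,E); sL=90/361, sR=90/397; mL=-90/397, mR=-50355/143317; mL+mR=-82845/143317 → advance -1; mR−mL=-45/361 → turn -1·90°
n=6: pose=(3,3,S); sL=1/4, sR=1/2; mL=-1/2, mR=-5/8; mL+mR=-9/8 → advance -1; mR−mL=-1/8 → turn -1·90°
n=7: pose=(3,4,W); sL=90/169, sR=18/29; mL=-18/29, mR=-4347/4901; mL+mR=-7389/4901 → advance -1; mR−mL=-45/169 → turn -1·90°

0 9/17 45/181 -45/181 -3159/6154 4 4 N
1 90/361 90/397 -90/397 -50355/143317 4 3 E
2 1/4 1/2 -1/2 -5/8 3 3 S
3 90/169 18/29 -18/29 -4347/4901 3 4 W
4 9/17 45/181 -45/181 -3159/6154 4 4 N
5 90/361 90/397 -90/397 -50355/143317 4 3 E
6 1/4 1/2 -1/2 -5/8 3 3 S
7 90/169 18/29 -18/29 -4347/4901 3 4 W
final 4 4 N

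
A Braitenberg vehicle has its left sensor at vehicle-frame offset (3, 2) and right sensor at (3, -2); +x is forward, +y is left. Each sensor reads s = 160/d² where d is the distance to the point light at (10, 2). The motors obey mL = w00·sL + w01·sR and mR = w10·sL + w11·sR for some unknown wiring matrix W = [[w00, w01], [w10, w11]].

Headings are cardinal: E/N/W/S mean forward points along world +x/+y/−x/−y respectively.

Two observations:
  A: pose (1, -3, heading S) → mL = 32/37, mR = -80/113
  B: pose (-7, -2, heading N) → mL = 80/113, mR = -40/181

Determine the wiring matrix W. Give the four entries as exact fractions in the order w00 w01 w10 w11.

obs A: pose=(1,-3,S) → sL=160/113, sR=32/37, mL=32/37, mR=-80/113
obs B: pose=(-7,-2,N) → sL=80/181, sR=80/113, mL=80/113, mR=-40/181
sensor matrix S = [[160/113, 32/37], [80/181, 80/113]]; det S = 53032960/85513993
solve [mL_A; mL_B] = S·[w00; w01] and [mR_A; mR_B] = S·[w10; w11]:
  w00 = 0, w01 = 1, w10 = -1/2, w11 = 0

0 1 -1/2 0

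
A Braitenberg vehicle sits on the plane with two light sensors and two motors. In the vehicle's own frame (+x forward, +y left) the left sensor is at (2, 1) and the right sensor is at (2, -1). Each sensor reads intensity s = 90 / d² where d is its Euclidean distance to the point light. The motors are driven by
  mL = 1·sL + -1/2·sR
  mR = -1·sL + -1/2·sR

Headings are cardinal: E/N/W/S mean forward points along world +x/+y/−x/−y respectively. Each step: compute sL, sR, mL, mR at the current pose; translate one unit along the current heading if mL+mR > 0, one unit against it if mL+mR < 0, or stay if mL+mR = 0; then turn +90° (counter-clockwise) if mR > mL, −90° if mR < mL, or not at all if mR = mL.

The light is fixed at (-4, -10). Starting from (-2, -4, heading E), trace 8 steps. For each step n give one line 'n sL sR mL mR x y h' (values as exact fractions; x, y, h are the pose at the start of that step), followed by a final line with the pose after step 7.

0 18/13 90/41 153/533 -1323/533 -2 -4 E
1 9/2 45/8 27/16 -117/16 -3 -4 S
2 90/37 18/13 837/481 -1503/481 -3 -3 W
3 45/41 1 49/82 -131/82 -2 -3 N
4 18/13 90/41 153/533 -1323/533 -2 -4 E
5 9/2 45/8 27/16 -117/16 -3 -4 S
6 90/37 18/13 837/481 -1503/481 -3 -3 W
7 45/41 1 49/82 -131/82 -2 -3 N
final -2 -4 E

n=0: pose=(-2,-4,E); sL=18/13, sR=90/41; mL=153/533, mR=-1323/533; mL+mR=-90/41 → advance -1; mR−mL=-36/13 → turn -1·90°
n=1: pose=(-3,-4,S); sL=9/2, sR=45/8; mL=27/16, mR=-117/16; mL+mR=-45/8 → advance -1; mR−mL=-9 → turn -1·90°
n=2: pose=(-3,-3,W); sL=90/37, sR=18/13; mL=837/481, mR=-1503/481; mL+mR=-18/13 → advance -1; mR−mL=-180/37 → turn -1·90°
n=3: pose=(-2,-3,N); sL=45/41, sR=1; mL=49/82, mR=-131/82; mL+mR=-1 → advance -1; mR−mL=-90/41 → turn -1·90°
n=4: pose=(-2,-4,E); sL=18/13, sR=90/41; mL=153/533, mR=-1323/533; mL+mR=-90/41 → advance -1; mR−mL=-36/13 → turn -1·90°
n=5: pose=(-3,-4,S); sL=9/2, sR=45/8; mL=27/16, mR=-117/16; mL+mR=-45/8 → advance -1; mR−mL=-9 → turn -1·90°
n=6: pose=(-3,-3,W); sL=90/37, sR=18/13; mL=837/481, mR=-1503/481; mL+mR=-18/13 → advance -1; mR−mL=-180/37 → turn -1·90°
n=7: pose=(-2,-3,N); sL=45/41, sR=1; mL=49/82, mR=-131/82; mL+mR=-1 → advance -1; mR−mL=-90/41 → turn -1·90°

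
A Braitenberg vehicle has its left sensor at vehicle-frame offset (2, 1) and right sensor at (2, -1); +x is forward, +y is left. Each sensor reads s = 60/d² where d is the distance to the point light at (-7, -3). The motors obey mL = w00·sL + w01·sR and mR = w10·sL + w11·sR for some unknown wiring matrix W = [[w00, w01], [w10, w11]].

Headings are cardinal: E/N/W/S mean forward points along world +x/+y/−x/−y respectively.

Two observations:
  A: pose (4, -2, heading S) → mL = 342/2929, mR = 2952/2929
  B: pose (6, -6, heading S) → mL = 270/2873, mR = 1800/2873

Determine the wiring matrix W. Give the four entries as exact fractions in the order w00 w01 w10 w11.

1 -1/2 1 1

obs A: pose=(4,-2,S) → sL=12/29, sR=60/101, mL=342/2929, mR=2952/2929
obs B: pose=(6,-6,S) → sL=60/221, sR=60/169, mL=270/2873, mR=1800/2873
sensor matrix S = [[12/29, 60/101], [60/221, 60/169]]; det S = -120960/8415017
solve [mL_A; mL_B] = S·[w00; w01] and [mR_A; mR_B] = S·[w10; w11]:
  w00 = 1, w01 = -1/2, w10 = 1, w11 = 1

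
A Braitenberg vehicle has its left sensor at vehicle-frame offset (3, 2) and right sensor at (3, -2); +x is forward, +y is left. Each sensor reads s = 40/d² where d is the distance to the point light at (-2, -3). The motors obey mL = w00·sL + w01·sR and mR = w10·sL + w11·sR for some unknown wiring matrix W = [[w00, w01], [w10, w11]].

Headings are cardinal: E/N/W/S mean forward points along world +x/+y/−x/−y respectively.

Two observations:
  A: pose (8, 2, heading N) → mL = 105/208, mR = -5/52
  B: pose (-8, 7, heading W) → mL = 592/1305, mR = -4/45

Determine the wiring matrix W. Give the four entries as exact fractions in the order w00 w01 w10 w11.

1 1 0 -1/2

obs A: pose=(8,2,N) → sL=5/16, sR=5/26, mL=105/208, mR=-5/52
obs B: pose=(-8,7,W) → sL=8/29, sR=8/45, mL=592/1305, mR=-4/45
sensor matrix S = [[5/16, 5/26], [8/29, 8/45]]; det S = 17/6786
solve [mL_A; mL_B] = S·[w00; w01] and [mR_A; mR_B] = S·[w10; w11]:
  w00 = 1, w01 = 1, w10 = 0, w11 = -1/2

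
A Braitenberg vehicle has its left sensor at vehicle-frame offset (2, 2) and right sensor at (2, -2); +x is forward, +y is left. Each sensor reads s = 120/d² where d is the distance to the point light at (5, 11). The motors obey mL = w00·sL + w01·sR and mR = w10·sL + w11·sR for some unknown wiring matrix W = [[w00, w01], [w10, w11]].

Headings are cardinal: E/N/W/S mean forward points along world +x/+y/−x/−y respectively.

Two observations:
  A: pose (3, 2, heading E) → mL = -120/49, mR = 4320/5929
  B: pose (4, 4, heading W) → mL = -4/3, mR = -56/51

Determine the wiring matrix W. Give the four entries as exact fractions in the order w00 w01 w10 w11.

-1 0 1/2 -1/2

obs A: pose=(3,2,E) → sL=120/49, sR=120/121, mL=-120/49, mR=4320/5929
obs B: pose=(4,4,W) → sL=4/3, sR=60/17, mL=-4/3, mR=-56/51
sensor matrix S = [[120/49, 120/121], [4/3, 60/17]]; det S = 737920/100793
solve [mL_A; mL_B] = S·[w00; w01] and [mR_A; mR_B] = S·[w10; w11]:
  w00 = -1, w01 = 0, w10 = 1/2, w11 = -1/2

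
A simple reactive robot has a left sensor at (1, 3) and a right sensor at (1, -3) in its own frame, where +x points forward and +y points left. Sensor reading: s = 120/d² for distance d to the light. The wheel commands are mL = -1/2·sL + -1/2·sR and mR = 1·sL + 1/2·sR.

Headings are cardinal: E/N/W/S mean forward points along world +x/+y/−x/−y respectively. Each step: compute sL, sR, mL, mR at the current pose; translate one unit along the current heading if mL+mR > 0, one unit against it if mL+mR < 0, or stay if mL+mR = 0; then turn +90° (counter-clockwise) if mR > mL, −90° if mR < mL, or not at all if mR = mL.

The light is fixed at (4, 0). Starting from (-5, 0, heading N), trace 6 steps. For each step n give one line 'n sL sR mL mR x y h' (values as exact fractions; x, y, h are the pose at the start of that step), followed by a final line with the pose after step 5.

n=0: pose=(-5,0,N); sL=24/29, sR=120/37; mL=-2184/1073, mR=2628/1073; mL+mR=12/29 → advance +1; mR−mL=4812/1073 → turn +1·90°
n=1: pose=(-5,1,W); sL=15/13, sR=30/29; mL=-825/754, mR=630/377; mL+mR=15/26 → advance +1; mR−mL=2085/754 → turn +1·90°
n=2: pose=(-6,1,S); sL=120/49, sR=120/169; mL=-13080/8281, mR=23220/8281; mL+mR=60/49 → advance +1; mR−mL=36300/8281 → turn +1·90°
n=3: pose=(-6,0,E); sL=4/3, sR=4/3; mL=-4/3, mR=2; mL+mR=2/3 → advance +1; mR−mL=10/3 → turn +1·90°
n=4: pose=(-5,0,N); sL=24/29, sR=120/37; mL=-2184/1073, mR=2628/1073; mL+mR=12/29 → advance +1; mR−mL=4812/1073 → turn +1·90°
n=5: pose=(-5,1,W); sL=15/13, sR=30/29; mL=-825/754, mR=630/377; mL+mR=15/26 → advance +1; mR−mL=2085/754 → turn +1·90°

0 24/29 120/37 -2184/1073 2628/1073 -5 0 N
1 15/13 30/29 -825/754 630/377 -5 1 W
2 120/49 120/169 -13080/8281 23220/8281 -6 1 S
3 4/3 4/3 -4/3 2 -6 0 E
4 24/29 120/37 -2184/1073 2628/1073 -5 0 N
5 15/13 30/29 -825/754 630/377 -5 1 W
final -6 1 S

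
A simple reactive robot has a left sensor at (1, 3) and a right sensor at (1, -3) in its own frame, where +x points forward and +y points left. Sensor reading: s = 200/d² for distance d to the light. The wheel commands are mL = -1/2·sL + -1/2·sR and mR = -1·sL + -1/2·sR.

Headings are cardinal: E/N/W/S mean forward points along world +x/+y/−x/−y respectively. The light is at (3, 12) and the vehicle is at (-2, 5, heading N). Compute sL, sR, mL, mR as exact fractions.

left sensor world pos  = (-5, 6); dL² = 100
right sensor world pos = (1, 6); dR² = 40
sL = 200/100 = 2
sR = 200/40 = 5
mL = -1/2·sL + -1/2·sR = -7/2
mR = -1·sL + -1/2·sR = -9/2

2 5 -7/2 -9/2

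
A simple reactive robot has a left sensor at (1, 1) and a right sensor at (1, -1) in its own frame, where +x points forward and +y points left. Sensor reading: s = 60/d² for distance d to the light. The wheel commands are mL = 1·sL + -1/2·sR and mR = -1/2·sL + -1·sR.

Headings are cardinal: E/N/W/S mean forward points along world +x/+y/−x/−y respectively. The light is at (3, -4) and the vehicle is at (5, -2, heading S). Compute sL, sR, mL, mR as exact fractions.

left sensor world pos  = (6, -3); dL² = 10
right sensor world pos = (4, -3); dR² = 2
sL = 60/10 = 6
sR = 60/2 = 30
mL = 1·sL + -1/2·sR = -9
mR = -1/2·sL + -1·sR = -33

6 30 -9 -33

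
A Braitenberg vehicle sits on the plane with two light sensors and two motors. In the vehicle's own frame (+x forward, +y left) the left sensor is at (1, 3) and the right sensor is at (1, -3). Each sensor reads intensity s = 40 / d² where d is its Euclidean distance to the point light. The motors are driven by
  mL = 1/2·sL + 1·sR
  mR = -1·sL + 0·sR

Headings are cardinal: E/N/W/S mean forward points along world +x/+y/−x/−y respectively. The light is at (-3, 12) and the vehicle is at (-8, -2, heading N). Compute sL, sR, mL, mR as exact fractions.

left sensor world pos  = (-11, -1); dL² = 233
right sensor world pos = (-5, -1); dR² = 173
sL = 40/233 = 40/233
sR = 40/173 = 40/173
mL = 1/2·sL + 1·sR = 12780/40309
mR = -1·sL + 0·sR = -40/233

40/233 40/173 12780/40309 -40/233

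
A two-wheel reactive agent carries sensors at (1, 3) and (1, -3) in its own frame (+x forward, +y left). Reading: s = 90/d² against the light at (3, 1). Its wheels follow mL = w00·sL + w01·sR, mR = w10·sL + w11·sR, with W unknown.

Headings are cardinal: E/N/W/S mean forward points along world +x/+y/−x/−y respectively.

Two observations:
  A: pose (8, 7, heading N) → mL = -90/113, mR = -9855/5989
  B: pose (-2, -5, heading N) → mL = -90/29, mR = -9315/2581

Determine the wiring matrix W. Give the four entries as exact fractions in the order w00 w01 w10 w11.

0 -1 -1/2 -1

obs A: pose=(8,7,N) → sL=90/53, sR=90/113, mL=-90/113, mR=-9855/5989
obs B: pose=(-2,-5,N) → sL=90/89, sR=90/29, mL=-90/29, mR=-9315/2581
sensor matrix S = [[90/53, 90/113], [90/89, 90/29]]; det S = 69012000/15457609
solve [mL_A; mL_B] = S·[w00; w01] and [mR_A; mR_B] = S·[w10; w11]:
  w00 = 0, w01 = -1, w10 = -1/2, w11 = -1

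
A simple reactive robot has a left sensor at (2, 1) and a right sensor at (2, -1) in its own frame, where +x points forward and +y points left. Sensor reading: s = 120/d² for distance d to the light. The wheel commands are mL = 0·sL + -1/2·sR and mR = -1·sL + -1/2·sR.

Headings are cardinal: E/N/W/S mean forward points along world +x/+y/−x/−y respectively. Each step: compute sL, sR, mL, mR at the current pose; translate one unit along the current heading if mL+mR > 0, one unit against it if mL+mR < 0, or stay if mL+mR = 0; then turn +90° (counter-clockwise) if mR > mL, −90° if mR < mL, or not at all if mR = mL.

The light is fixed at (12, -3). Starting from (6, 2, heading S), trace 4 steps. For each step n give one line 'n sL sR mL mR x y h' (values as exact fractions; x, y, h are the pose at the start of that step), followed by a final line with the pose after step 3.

n=0: pose=(6,2,S); sL=60/17, sR=60/29; mL=-30/29, mR=-2250/493; mL+mR=-2760/493 → advance -1; mR−mL=-60/17 → turn -1·90°
n=1: pose=(6,3,W); sL=120/89, sR=120/113; mL=-60/113, mR=-18900/10057; mL+mR=-24240/10057 → advance -1; mR−mL=-120/89 → turn -1·90°
n=2: pose=(7,3,N); sL=6/5, sR=3/2; mL=-3/4, mR=-39/20; mL+mR=-27/10 → advance -1; mR−mL=-6/5 → turn -1·90°
n=3: pose=(7,2,E); sL=8/3, sR=24/5; mL=-12/5, mR=-76/15; mL+mR=-112/15 → advance -1; mR−mL=-8/3 → turn -1·90°

0 60/17 60/29 -30/29 -2250/493 6 2 S
1 120/89 120/113 -60/113 -18900/10057 6 3 W
2 6/5 3/2 -3/4 -39/20 7 3 N
3 8/3 24/5 -12/5 -76/15 7 2 E
final 6 2 S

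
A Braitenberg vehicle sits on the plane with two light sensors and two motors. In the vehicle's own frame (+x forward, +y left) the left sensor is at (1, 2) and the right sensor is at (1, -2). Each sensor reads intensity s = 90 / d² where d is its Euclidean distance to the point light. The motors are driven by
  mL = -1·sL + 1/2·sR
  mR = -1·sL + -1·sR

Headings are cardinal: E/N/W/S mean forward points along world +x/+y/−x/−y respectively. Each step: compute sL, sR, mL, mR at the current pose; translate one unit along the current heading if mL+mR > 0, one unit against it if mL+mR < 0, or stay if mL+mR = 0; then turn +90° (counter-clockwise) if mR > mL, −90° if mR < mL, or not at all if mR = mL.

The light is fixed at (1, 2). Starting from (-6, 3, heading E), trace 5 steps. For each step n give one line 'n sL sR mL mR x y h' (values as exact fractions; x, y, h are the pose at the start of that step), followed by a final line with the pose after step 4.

0 2 90/37 -29/37 -164/37 -6 3 E
1 5/2 9/10 -41/20 -17/5 -7 3 S
2 10/9 90/97 -565/873 -1780/873 -7 4 W
3 1 45/17 11/34 -62/17 -6 4 N
4 2 90/37 -29/37 -164/37 -6 3 E
final -7 3 S

n=0: pose=(-6,3,E); sL=2, sR=90/37; mL=-29/37, mR=-164/37; mL+mR=-193/37 → advance -1; mR−mL=-135/37 → turn -1·90°
n=1: pose=(-7,3,S); sL=5/2, sR=9/10; mL=-41/20, mR=-17/5; mL+mR=-109/20 → advance -1; mR−mL=-27/20 → turn -1·90°
n=2: pose=(-7,4,W); sL=10/9, sR=90/97; mL=-565/873, mR=-1780/873; mL+mR=-2345/873 → advance -1; mR−mL=-135/97 → turn -1·90°
n=3: pose=(-6,4,N); sL=1, sR=45/17; mL=11/34, mR=-62/17; mL+mR=-113/34 → advance -1; mR−mL=-135/34 → turn -1·90°
n=4: pose=(-6,3,E); sL=2, sR=90/37; mL=-29/37, mR=-164/37; mL+mR=-193/37 → advance -1; mR−mL=-135/37 → turn -1·90°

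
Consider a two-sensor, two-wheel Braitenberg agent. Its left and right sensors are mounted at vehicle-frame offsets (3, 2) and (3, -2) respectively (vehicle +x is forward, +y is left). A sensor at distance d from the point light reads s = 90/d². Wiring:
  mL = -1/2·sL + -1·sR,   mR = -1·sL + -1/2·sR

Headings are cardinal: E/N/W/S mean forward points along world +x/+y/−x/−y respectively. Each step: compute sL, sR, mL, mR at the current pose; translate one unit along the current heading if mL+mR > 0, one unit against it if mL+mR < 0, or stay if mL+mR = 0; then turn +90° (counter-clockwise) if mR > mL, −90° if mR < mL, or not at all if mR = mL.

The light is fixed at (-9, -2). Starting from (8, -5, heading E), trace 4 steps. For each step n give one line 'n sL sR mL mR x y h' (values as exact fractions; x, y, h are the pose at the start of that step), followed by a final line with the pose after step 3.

0 90/401 18/85 -11043/34085 -11259/34085 8 -5 E
1 1/4 45/116 -119/232 -103/232 7 -5 S
2 90/361 90/377 -49455/136097 -50175/136097 7 -4 E
3 45/157 45/97 -18495/30458 -15795/30458 6 -4 S
final 6 -3 E

n=0: pose=(8,-5,E); sL=90/401, sR=18/85; mL=-11043/34085, mR=-11259/34085; mL+mR=-22302/34085 → advance -1; mR−mL=-216/34085 → turn -1·90°
n=1: pose=(7,-5,S); sL=1/4, sR=45/116; mL=-119/232, mR=-103/232; mL+mR=-111/116 → advance -1; mR−mL=2/29 → turn +1·90°
n=2: pose=(7,-4,E); sL=90/361, sR=90/377; mL=-49455/136097, mR=-50175/136097; mL+mR=-99630/136097 → advance -1; mR−mL=-720/136097 → turn -1·90°
n=3: pose=(6,-4,S); sL=45/157, sR=45/97; mL=-18495/30458, mR=-15795/30458; mL+mR=-17145/15229 → advance -1; mR−mL=1350/15229 → turn +1·90°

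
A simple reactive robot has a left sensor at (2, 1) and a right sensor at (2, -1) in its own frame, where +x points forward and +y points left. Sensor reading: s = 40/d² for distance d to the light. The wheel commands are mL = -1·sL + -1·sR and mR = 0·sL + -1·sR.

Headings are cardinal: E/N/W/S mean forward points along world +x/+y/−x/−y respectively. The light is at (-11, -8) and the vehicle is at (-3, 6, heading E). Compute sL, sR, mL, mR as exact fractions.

8/65 40/269 -4752/17485 -40/269

left sensor world pos  = (-1, 7); dL² = 325
right sensor world pos = (-1, 5); dR² = 269
sL = 40/325 = 8/65
sR = 40/269 = 40/269
mL = -1·sL + -1·sR = -4752/17485
mR = 0·sL + -1·sR = -40/269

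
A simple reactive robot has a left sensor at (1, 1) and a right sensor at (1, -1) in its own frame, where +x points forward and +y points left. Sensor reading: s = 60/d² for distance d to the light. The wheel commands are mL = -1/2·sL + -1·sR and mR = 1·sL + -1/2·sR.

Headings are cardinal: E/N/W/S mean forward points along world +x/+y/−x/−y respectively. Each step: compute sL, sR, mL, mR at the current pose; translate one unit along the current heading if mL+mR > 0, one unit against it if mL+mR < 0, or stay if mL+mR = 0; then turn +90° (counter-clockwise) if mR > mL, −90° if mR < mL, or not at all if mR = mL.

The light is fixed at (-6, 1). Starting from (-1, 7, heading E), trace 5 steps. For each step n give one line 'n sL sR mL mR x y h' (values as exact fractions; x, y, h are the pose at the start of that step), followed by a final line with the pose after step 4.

n=0: pose=(-1,7,E); sL=12/17, sR=60/61; mL=-1386/1037, mR=222/1037; mL+mR=-1164/1037 → advance -1; mR−mL=1608/1037 → turn +1·90°
n=1: pose=(-2,7,N); sL=30/29, sR=30/37; mL=-1425/1073, mR=675/1073; mL+mR=-750/1073 → advance -1; mR−mL=2100/1073 → turn +1·90°
n=2: pose=(-2,6,W); sL=12/5, sR=4/3; mL=-38/15, mR=26/15; mL+mR=-4/5 → advance -1; mR−mL=64/15 → turn +1·90°
n=3: pose=(-1,6,S); sL=15/13, sR=15/8; mL=-255/104, mR=45/208; mL+mR=-465/208 → advance -1; mR−mL=555/208 → turn +1·90°
n=4: pose=(-1,7,E); sL=12/17, sR=60/61; mL=-1386/1037, mR=222/1037; mL+mR=-1164/1037 → advance -1; mR−mL=1608/1037 → turn +1·90°

0 12/17 60/61 -1386/1037 222/1037 -1 7 E
1 30/29 30/37 -1425/1073 675/1073 -2 7 N
2 12/5 4/3 -38/15 26/15 -2 6 W
3 15/13 15/8 -255/104 45/208 -1 6 S
4 12/17 60/61 -1386/1037 222/1037 -1 7 E
final -2 7 N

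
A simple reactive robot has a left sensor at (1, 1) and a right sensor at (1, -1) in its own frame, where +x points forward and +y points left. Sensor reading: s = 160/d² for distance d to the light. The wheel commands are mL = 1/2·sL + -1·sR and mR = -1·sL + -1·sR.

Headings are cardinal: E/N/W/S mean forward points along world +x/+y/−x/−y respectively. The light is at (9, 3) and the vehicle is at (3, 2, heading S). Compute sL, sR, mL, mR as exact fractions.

160/29 160/53 -400/1537 -13120/1537

left sensor world pos  = (4, 1); dL² = 29
right sensor world pos = (2, 1); dR² = 53
sL = 160/29 = 160/29
sR = 160/53 = 160/53
mL = 1/2·sL + -1·sR = -400/1537
mR = -1·sL + -1·sR = -13120/1537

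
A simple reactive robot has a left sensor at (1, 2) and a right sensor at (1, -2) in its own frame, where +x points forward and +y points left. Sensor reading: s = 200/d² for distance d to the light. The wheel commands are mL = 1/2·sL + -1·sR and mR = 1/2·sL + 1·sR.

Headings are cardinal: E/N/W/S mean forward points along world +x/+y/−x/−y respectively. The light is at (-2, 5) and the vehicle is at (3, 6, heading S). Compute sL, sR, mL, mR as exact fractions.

left sensor world pos  = (5, 5); dL² = 49
right sensor world pos = (1, 5); dR² = 9
sL = 200/49 = 200/49
sR = 200/9 = 200/9
mL = 1/2·sL + -1·sR = -8900/441
mR = 1/2·sL + 1·sR = 10700/441

200/49 200/9 -8900/441 10700/441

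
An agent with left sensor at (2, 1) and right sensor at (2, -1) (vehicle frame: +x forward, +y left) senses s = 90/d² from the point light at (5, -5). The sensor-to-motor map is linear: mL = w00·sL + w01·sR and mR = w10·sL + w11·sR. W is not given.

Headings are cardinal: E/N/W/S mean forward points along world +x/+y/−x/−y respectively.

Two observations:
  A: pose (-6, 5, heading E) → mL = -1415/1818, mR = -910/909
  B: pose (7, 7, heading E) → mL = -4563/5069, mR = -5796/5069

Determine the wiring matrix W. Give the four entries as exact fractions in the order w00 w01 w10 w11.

obs A: pose=(-6,5,E) → sL=45/101, sR=5/9, mL=-1415/1818, mR=-910/909
obs B: pose=(7,7,E) → sL=18/37, sR=90/137, mL=-4563/5069, mR=-5796/5069
sensor matrix S = [[45/101, 5/9], [18/37, 90/137]]; det S = 11480/511969
solve [mL_A; mL_B] = S·[w00; w01] and [mR_A; mR_B] = S·[w10; w11]:
  w00 = -1/2, w01 = -1, w10 = -1, w11 = -1

-1/2 -1 -1 -1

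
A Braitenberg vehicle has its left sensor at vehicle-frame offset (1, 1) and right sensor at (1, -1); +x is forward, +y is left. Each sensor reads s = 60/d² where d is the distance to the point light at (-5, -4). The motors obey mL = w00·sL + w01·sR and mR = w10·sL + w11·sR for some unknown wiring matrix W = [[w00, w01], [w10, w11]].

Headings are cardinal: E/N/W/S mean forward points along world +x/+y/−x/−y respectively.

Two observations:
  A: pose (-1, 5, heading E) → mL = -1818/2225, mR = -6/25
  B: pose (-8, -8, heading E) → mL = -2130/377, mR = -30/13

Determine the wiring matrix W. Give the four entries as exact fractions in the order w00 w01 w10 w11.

obs A: pose=(-1,5,E) → sL=12/25, sR=60/89, mL=-1818/2225, mR=-6/25
obs B: pose=(-8,-8,E) → sL=60/13, sR=60/29, mL=-2130/377, mR=-30/13
sensor matrix S = [[12/25, 60/89], [60/13, 60/29]]; det S = -355392/167765
solve [mL_A; mL_B] = S·[w00; w01] and [mR_A; mR_B] = S·[w10; w11]:
  w00 = -1, w01 = -1/2, w10 = -1/2, w11 = 0

-1 -1/2 -1/2 0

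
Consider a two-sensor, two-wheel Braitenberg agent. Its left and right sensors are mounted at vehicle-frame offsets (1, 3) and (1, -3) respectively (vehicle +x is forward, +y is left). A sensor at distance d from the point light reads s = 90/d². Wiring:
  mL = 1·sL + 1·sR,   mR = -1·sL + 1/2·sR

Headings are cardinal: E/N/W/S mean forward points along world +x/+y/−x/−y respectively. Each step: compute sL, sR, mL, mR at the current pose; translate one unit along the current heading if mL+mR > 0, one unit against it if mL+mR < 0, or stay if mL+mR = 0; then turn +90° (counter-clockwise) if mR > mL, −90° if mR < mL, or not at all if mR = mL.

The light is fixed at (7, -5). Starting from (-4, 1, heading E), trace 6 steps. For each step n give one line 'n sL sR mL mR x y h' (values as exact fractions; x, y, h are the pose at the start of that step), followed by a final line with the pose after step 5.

n=0: pose=(-4,1,E); sL=90/181, sR=90/109; mL=26100/19729, mR=-1665/19729; mL+mR=135/109 → advance +1; mR−mL=-27765/19729 → turn -1·90°
n=1: pose=(-3,1,S); sL=45/37, sR=45/97; mL=6030/3589, mR=-7065/7178; mL+mR=135/194 → advance +1; mR−mL=-19125/7178 → turn -1·90°
n=2: pose=(-3,0,W); sL=18/25, sR=18/37; mL=1116/925, mR=-441/925; mL+mR=27/37 → advance +1; mR−mL=-1557/925 → turn -1·90°
n=3: pose=(-4,0,N); sL=45/116, sR=9/10; mL=747/580, mR=9/145; mL+mR=27/20 → advance +1; mR−mL=-711/580 → turn -1·90°
n=4: pose=(-4,1,E); sL=90/181, sR=90/109; mL=26100/19729, mR=-1665/19729; mL+mR=135/109 → advance +1; mR−mL=-27765/19729 → turn -1·90°
n=5: pose=(-3,1,S); sL=45/37, sR=45/97; mL=6030/3589, mR=-7065/7178; mL+mR=135/194 → advance +1; mR−mL=-19125/7178 → turn -1·90°

0 90/181 90/109 26100/19729 -1665/19729 -4 1 E
1 45/37 45/97 6030/3589 -7065/7178 -3 1 S
2 18/25 18/37 1116/925 -441/925 -3 0 W
3 45/116 9/10 747/580 9/145 -4 0 N
4 90/181 90/109 26100/19729 -1665/19729 -4 1 E
5 45/37 45/97 6030/3589 -7065/7178 -3 1 S
final -3 0 W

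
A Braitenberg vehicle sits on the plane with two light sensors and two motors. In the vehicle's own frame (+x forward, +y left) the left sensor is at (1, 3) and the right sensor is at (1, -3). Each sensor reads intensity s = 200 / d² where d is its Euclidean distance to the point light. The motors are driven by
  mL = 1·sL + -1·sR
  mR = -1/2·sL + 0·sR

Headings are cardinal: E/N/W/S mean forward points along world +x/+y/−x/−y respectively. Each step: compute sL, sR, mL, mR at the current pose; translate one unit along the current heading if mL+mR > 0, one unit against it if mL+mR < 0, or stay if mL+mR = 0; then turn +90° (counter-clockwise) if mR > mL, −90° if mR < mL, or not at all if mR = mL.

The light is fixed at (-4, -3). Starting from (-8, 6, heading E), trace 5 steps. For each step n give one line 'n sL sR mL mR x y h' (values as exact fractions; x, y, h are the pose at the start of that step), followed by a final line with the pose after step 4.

n=0: pose=(-8,6,E); sL=200/153, sR=40/9; mL=-160/51, mR=-100/153; mL+mR=-580/153 → advance -1; mR−mL=380/153 → turn +1·90°
n=1: pose=(-9,6,N); sL=50/41, sR=25/13; mL=-375/533, mR=-25/41; mL+mR=-700/533 → advance -1; mR−mL=50/533 → turn +1·90°
n=2: pose=(-9,5,W); sL=200/61, sR=200/157; mL=19200/9577, mR=-100/61; mL+mR=3500/9577 → advance +1; mR−mL=-34900/9577 → turn -1·90°
n=3: pose=(-10,5,N); sL=100/81, sR=20/9; mL=-80/81, mR=-50/81; mL+mR=-130/81 → advance -1; mR−mL=10/27 → turn +1·90°
n=4: pose=(-10,4,W); sL=40/13, sR=200/149; mL=3360/1937, mR=-20/13; mL+mR=380/1937 → advance +1; mR−mL=-6340/1937 → turn -1·90°

0 200/153 40/9 -160/51 -100/153 -8 6 E
1 50/41 25/13 -375/533 -25/41 -9 6 N
2 200/61 200/157 19200/9577 -100/61 -9 5 W
3 100/81 20/9 -80/81 -50/81 -10 5 N
4 40/13 200/149 3360/1937 -20/13 -10 4 W
final -11 4 N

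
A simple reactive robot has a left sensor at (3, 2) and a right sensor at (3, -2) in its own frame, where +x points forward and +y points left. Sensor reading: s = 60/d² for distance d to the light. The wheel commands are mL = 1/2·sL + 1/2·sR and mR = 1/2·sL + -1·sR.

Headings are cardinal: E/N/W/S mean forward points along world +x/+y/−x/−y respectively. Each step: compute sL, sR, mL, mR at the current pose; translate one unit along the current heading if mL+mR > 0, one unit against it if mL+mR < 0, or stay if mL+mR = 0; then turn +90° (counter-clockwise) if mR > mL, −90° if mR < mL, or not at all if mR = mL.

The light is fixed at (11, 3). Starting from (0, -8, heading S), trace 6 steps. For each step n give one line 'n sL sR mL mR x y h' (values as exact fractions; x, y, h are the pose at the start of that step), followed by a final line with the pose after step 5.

0 60/277 12/73 3852/20221 -1134/20221 0 -8 S
1 15/98 15/74 645/3626 -915/7252 0 -9 W
2 60/277 60/181 13740/50137 -11190/50137 -1 -9 N
3 10/27 6/25 206/675 -37/675 -1 -8 E
4 60/277 12/73 3852/20221 -1134/20221 0 -8 S
5 15/98 15/74 645/3626 -915/7252 0 -9 W
final -1 -9 N

n=0: pose=(0,-8,S); sL=60/277, sR=12/73; mL=3852/20221, mR=-1134/20221; mL+mR=2718/20221 → advance +1; mR−mL=-18/73 → turn -1·90°
n=1: pose=(0,-9,W); sL=15/98, sR=15/74; mL=645/3626, mR=-915/7252; mL+mR=375/7252 → advance +1; mR−mL=-45/148 → turn -1·90°
n=2: pose=(-1,-9,N); sL=60/277, sR=60/181; mL=13740/50137, mR=-11190/50137; mL+mR=2550/50137 → advance +1; mR−mL=-90/181 → turn -1·90°
n=3: pose=(-1,-8,E); sL=10/27, sR=6/25; mL=206/675, mR=-37/675; mL+mR=169/675 → advance +1; mR−mL=-9/25 → turn -1·90°
n=4: pose=(0,-8,S); sL=60/277, sR=12/73; mL=3852/20221, mR=-1134/20221; mL+mR=2718/20221 → advance +1; mR−mL=-18/73 → turn -1·90°
n=5: pose=(0,-9,W); sL=15/98, sR=15/74; mL=645/3626, mR=-915/7252; mL+mR=375/7252 → advance +1; mR−mL=-45/148 → turn -1·90°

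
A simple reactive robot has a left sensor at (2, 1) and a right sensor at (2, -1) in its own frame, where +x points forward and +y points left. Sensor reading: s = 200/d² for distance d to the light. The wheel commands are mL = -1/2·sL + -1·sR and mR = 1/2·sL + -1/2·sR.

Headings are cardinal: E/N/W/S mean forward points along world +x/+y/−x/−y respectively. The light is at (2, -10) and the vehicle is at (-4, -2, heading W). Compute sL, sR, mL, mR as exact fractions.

left sensor world pos  = (-6, -3); dL² = 113
right sensor world pos = (-6, -1); dR² = 145
sL = 200/113 = 200/113
sR = 200/145 = 40/29
mL = -1/2·sL + -1·sR = -7420/3277
mR = 1/2·sL + -1/2·sR = 640/3277

200/113 40/29 -7420/3277 640/3277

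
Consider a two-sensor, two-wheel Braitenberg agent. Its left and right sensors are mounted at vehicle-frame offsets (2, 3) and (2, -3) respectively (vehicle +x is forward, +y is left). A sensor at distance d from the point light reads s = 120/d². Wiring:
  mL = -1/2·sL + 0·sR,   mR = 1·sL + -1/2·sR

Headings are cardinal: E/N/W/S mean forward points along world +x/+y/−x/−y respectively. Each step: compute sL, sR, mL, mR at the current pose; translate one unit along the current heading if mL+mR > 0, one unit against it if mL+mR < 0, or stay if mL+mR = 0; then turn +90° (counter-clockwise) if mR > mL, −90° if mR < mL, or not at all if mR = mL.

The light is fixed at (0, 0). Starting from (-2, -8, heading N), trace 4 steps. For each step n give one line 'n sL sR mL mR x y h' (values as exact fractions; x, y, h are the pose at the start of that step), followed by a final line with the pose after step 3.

0 120/61 120/37 -60/61 780/2257 -2 -8 N
1 3/4 30/13 -3/8 -21/52 -2 -9 W
2 24/13 120/53 -12/13 492/689 -1 -9 N
3 60/89 60/29 -30/89 -930/2581 -1 -10 W
final 0 -10 N

n=0: pose=(-2,-8,N); sL=120/61, sR=120/37; mL=-60/61, mR=780/2257; mL+mR=-1440/2257 → advance -1; mR−mL=3000/2257 → turn +1·90°
n=1: pose=(-2,-9,W); sL=3/4, sR=30/13; mL=-3/8, mR=-21/52; mL+mR=-81/104 → advance -1; mR−mL=-3/104 → turn -1·90°
n=2: pose=(-1,-9,N); sL=24/13, sR=120/53; mL=-12/13, mR=492/689; mL+mR=-144/689 → advance -1; mR−mL=1128/689 → turn +1·90°
n=3: pose=(-1,-10,W); sL=60/89, sR=60/29; mL=-30/89, mR=-930/2581; mL+mR=-1800/2581 → advance -1; mR−mL=-60/2581 → turn -1·90°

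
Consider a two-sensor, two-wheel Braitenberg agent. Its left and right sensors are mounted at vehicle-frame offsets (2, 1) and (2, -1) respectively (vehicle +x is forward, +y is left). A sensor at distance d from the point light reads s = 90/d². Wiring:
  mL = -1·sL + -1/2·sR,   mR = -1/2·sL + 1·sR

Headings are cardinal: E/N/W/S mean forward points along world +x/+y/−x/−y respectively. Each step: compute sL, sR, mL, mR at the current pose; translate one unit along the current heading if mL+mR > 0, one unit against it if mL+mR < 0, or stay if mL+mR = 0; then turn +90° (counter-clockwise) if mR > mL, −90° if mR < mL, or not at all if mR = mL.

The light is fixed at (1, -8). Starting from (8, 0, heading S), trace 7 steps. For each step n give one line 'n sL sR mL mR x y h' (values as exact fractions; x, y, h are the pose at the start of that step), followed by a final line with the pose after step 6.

0 9/10 5/4 -61/40 4/5 8 0 S
1 90/181 18/29 -4239/5249 1953/5249 8 1 E
2 45/73 9/17 -2187/2482 549/2482 7 1 N
3 18/13 90/97 -2331/1261 297/1261 7 0 W
4 9/10 5/4 -61/40 4/5 8 0 S
5 90/181 18/29 -4239/5249 1953/5249 8 1 E
6 45/73 9/17 -2187/2482 549/2482 7 1 N
final 7 0 W

n=0: pose=(8,0,S); sL=9/10, sR=5/4; mL=-61/40, mR=4/5; mL+mR=-29/40 → advance -1; mR−mL=93/40 → turn +1·90°
n=1: pose=(8,1,E); sL=90/181, sR=18/29; mL=-4239/5249, mR=1953/5249; mL+mR=-2286/5249 → advance -1; mR−mL=6192/5249 → turn +1·90°
n=2: pose=(7,1,N); sL=45/73, sR=9/17; mL=-2187/2482, mR=549/2482; mL+mR=-819/1241 → advance -1; mR−mL=1368/1241 → turn +1·90°
n=3: pose=(7,0,W); sL=18/13, sR=90/97; mL=-2331/1261, mR=297/1261; mL+mR=-2034/1261 → advance -1; mR−mL=2628/1261 → turn +1·90°
n=4: pose=(8,0,S); sL=9/10, sR=5/4; mL=-61/40, mR=4/5; mL+mR=-29/40 → advance -1; mR−mL=93/40 → turn +1·90°
n=5: pose=(8,1,E); sL=90/181, sR=18/29; mL=-4239/5249, mR=1953/5249; mL+mR=-2286/5249 → advance -1; mR−mL=6192/5249 → turn +1·90°
n=6: pose=(7,1,N); sL=45/73, sR=9/17; mL=-2187/2482, mR=549/2482; mL+mR=-819/1241 → advance -1; mR−mL=1368/1241 → turn +1·90°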